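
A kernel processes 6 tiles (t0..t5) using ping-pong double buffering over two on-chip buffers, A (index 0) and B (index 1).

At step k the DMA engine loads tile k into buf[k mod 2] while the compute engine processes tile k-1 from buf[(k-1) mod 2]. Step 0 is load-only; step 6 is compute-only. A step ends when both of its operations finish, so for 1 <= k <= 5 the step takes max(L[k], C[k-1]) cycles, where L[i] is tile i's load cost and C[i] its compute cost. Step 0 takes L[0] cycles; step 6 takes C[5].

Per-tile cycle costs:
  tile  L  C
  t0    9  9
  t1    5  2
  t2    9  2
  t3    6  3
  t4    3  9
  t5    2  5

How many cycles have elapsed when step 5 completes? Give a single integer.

end_cycle[5] = 45

k=0 load=t0/9c comp=- wait=9 total=9
k=1 load=t1/5c comp=t0/9c wait=9 total=18
k=2 load=t2/9c comp=t1/2c wait=9 total=27
k=3 load=t3/6c comp=t2/2c wait=6 total=33
k=4 load=t4/3c comp=t3/3c wait=3 total=36
k=5 load=t5/2c comp=t4/9c wait=9 total=45
k=6 load=- comp=t5/5c wait=5 total=50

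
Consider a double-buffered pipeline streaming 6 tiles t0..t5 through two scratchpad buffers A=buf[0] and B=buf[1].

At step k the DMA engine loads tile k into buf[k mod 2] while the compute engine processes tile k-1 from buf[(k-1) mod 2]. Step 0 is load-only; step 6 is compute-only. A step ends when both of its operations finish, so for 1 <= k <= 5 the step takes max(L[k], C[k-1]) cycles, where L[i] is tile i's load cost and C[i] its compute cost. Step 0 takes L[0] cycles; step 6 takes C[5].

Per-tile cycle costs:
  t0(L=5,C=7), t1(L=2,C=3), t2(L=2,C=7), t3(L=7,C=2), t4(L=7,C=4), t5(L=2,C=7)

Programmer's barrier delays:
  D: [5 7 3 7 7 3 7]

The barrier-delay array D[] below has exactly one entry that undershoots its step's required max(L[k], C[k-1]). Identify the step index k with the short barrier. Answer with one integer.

hazard at step 5

[0] required=L[0]=5=5 vs D=5 ok
[1] required=max(L[1]=2,C[0]=7)=7 vs D=7 ok
[2] required=max(L[2]=2,C[1]=3)=3 vs D=3 ok
[3] required=max(L[3]=7,C[2]=7)=7 vs D=7 ok
[4] required=max(L[4]=7,C[3]=2)=7 vs D=7 ok
[5] required=max(L[5]=2,C[4]=4)=4 vs D=3 SHORT
[6] required=C[5]=7=7 vs D=7 ok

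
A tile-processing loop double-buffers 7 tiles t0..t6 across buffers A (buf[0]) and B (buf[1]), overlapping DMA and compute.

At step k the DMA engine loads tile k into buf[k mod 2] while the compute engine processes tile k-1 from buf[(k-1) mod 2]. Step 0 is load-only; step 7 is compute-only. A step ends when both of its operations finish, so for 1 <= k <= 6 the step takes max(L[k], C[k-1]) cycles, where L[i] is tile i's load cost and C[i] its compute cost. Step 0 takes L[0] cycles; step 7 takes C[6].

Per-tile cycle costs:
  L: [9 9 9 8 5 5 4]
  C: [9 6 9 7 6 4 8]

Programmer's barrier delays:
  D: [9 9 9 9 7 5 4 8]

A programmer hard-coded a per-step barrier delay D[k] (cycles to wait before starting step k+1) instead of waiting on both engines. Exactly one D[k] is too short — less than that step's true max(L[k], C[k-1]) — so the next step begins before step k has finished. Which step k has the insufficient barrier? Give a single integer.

hazard at step 5

k=0 barrier L[0]=9→9c, D[0]=9 ok
k=1 barrier max(L[1]=9,C[0]=9)→9c, D[1]=9 ok
k=2 barrier max(L[2]=9,C[1]=6)→9c, D[2]=9 ok
k=3 barrier max(L[3]=8,C[2]=9)→9c, D[3]=9 ok
k=4 barrier max(L[4]=5,C[3]=7)→7c, D[4]=7 ok
k=5 barrier max(L[5]=5,C[4]=6)→6c, D[5]=5 SHORT
k=6 barrier max(L[6]=4,C[5]=4)→4c, D[6]=4 ok
k=7 barrier C[6]=8→8c, D[7]=8 ok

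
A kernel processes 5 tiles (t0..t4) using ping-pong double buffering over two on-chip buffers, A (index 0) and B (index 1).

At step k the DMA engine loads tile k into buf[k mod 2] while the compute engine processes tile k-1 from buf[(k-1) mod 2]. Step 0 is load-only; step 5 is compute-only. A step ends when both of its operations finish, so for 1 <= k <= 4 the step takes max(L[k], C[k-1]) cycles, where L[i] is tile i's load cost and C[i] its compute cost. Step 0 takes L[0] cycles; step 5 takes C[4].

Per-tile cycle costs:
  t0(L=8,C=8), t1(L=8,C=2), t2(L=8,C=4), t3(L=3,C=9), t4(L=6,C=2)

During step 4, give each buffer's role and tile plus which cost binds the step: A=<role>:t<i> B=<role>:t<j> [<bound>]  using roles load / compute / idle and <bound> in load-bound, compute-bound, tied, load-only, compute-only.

step 4: A=load:t4 B=compute:t3 [compute-bound]

  0. 8=8c; end=8; A:t0 B:-
  1. max(8,8)=8c; end=16; A:t0 B:t1
  2. max(8,2)=8c; end=24; A:t2 B:t1
  3. max(3,4)=4c; end=28; A:t2 B:t3
  4. max(6,9)=9c; end=37; A:t4 B:t3
  5. 2=2c; end=39; A:t4 B:t3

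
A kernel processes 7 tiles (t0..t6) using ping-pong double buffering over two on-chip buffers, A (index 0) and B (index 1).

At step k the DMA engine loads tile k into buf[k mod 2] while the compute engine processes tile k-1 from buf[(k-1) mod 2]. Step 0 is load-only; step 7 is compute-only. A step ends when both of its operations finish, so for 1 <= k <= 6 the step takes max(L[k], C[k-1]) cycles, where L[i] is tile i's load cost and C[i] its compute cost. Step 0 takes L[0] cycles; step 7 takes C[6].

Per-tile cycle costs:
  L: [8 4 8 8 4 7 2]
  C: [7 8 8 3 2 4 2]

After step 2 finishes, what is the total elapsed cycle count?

end_cycle[2] = 23

step 0: L[0]=8 → dur=8, Σ=8 | A=load:t0 B=idle [load-only]
step 1: L[1]=4 C[0]=7 → dur=7, Σ=15 | A=compute:t0 B=load:t1 [compute-bound]
step 2: L[2]=8 C[1]=8 → dur=8, Σ=23 | A=load:t2 B=compute:t1 [tied]
step 3: L[3]=8 C[2]=8 → dur=8, Σ=31 | A=compute:t2 B=load:t3 [tied]
step 4: L[4]=4 C[3]=3 → dur=4, Σ=35 | A=load:t4 B=compute:t3 [load-bound]
step 5: L[5]=7 C[4]=2 → dur=7, Σ=42 | A=compute:t4 B=load:t5 [load-bound]
step 6: L[6]=2 C[5]=4 → dur=4, Σ=46 | A=load:t6 B=compute:t5 [compute-bound]
step 7: C[6]=2 → dur=2, Σ=48 | A=compute:t6 B=idle [compute-only]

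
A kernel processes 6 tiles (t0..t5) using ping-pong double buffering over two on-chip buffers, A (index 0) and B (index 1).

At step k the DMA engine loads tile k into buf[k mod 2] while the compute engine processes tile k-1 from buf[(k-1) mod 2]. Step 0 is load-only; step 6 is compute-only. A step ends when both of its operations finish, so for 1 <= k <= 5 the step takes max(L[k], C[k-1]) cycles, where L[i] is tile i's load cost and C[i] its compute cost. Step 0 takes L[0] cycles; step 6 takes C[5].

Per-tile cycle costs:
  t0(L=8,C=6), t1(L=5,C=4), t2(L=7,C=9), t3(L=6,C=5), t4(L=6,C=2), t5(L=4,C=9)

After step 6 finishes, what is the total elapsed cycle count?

step 0: L[0]=8 → dur=8, Σ=8 | A=load:t0 B=idle [load-only]
step 1: L[1]=5 C[0]=6 → dur=6, Σ=14 | A=compute:t0 B=load:t1 [compute-bound]
step 2: L[2]=7 C[1]=4 → dur=7, Σ=21 | A=load:t2 B=compute:t1 [load-bound]
step 3: L[3]=6 C[2]=9 → dur=9, Σ=30 | A=compute:t2 B=load:t3 [compute-bound]
step 4: L[4]=6 C[3]=5 → dur=6, Σ=36 | A=load:t4 B=compute:t3 [load-bound]
step 5: L[5]=4 C[4]=2 → dur=4, Σ=40 | A=compute:t4 B=load:t5 [load-bound]
step 6: C[5]=9 → dur=9, Σ=49 | A=idle B=compute:t5 [compute-only]

end_cycle[6] = 49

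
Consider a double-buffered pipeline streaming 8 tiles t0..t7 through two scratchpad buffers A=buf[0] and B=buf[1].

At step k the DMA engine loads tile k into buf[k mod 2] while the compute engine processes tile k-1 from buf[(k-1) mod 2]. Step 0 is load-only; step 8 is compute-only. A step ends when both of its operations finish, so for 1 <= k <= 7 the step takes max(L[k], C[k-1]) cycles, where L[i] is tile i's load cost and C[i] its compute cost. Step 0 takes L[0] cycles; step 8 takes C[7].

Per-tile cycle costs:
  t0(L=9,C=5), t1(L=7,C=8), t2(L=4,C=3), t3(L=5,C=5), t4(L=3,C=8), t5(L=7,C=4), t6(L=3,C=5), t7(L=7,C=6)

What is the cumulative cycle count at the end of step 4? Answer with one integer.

end_cycle[4] = 34

[0] DMA t0→A (9c) ∥ CU idle ⇒ 9c, clock 9
[1] DMA t1→B (7c) ∥ CU A:t0 (5c) ⇒ 7c, clock 16
[2] DMA t2→A (4c) ∥ CU B:t1 (8c) ⇒ 8c, clock 24
[3] DMA t3→B (5c) ∥ CU A:t2 (3c) ⇒ 5c, clock 29
[4] DMA t4→A (3c) ∥ CU B:t3 (5c) ⇒ 5c, clock 34
[5] DMA t5→B (7c) ∥ CU A:t4 (8c) ⇒ 8c, clock 42
[6] DMA t6→A (3c) ∥ CU B:t5 (4c) ⇒ 4c, clock 46
[7] DMA t7→B (7c) ∥ CU A:t6 (5c) ⇒ 7c, clock 53
[8] DMA idle ∥ CU B:t7 (6c) ⇒ 6c, clock 59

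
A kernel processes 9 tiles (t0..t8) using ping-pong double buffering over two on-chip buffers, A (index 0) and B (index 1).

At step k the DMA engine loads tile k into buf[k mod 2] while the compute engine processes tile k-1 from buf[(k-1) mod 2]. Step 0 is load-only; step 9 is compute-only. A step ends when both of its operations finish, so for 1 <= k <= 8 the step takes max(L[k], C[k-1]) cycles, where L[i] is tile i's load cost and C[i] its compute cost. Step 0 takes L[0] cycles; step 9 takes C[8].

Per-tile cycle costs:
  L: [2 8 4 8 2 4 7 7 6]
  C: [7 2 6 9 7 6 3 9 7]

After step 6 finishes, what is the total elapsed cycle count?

k=0 load=t0/2c comp=- wait=2 total=2
k=1 load=t1/8c comp=t0/7c wait=8 total=10
k=2 load=t2/4c comp=t1/2c wait=4 total=14
k=3 load=t3/8c comp=t2/6c wait=8 total=22
k=4 load=t4/2c comp=t3/9c wait=9 total=31
k=5 load=t5/4c comp=t4/7c wait=7 total=38
k=6 load=t6/7c comp=t5/6c wait=7 total=45
k=7 load=t7/7c comp=t6/3c wait=7 total=52
k=8 load=t8/6c comp=t7/9c wait=9 total=61
k=9 load=- comp=t8/7c wait=7 total=68

end_cycle[6] = 45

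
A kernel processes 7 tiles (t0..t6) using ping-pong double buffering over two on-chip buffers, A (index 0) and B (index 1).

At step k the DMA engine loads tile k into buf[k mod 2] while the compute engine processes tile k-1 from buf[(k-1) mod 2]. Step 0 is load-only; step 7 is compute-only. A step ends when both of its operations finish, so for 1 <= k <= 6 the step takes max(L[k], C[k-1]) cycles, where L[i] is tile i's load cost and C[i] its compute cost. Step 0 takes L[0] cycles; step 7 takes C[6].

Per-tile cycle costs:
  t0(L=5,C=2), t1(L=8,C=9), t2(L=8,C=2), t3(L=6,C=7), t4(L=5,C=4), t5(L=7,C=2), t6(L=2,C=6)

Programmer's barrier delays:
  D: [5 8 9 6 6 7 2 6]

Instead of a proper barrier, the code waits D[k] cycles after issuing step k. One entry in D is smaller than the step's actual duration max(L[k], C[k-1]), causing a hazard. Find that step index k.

step 0: need L[0]=5 = 5; D[0]=5 ok
step 1: need max(L[1]=8,C[0]=2) = 8; D[1]=8 ok
step 2: need max(L[2]=8,C[1]=9) = 9; D[2]=9 ok
step 3: need max(L[3]=6,C[2]=2) = 6; D[3]=6 ok
step 4: need max(L[4]=5,C[3]=7) = 7; D[4]=6 SHORT
step 5: need max(L[5]=7,C[4]=4) = 7; D[5]=7 ok
step 6: need max(L[6]=2,C[5]=2) = 2; D[6]=2 ok
step 7: need C[6]=6 = 6; D[7]=6 ok

hazard at step 4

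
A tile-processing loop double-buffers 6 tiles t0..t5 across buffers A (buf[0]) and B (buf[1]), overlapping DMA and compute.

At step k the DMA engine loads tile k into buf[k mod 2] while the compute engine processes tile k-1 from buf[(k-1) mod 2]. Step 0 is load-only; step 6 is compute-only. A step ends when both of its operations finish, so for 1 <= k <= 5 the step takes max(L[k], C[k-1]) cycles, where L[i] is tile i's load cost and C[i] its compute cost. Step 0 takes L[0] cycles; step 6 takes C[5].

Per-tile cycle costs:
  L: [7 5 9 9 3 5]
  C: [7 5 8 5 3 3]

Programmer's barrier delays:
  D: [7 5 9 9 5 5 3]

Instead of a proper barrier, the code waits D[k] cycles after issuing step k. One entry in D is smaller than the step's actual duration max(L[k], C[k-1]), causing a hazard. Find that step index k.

hazard at step 1

step 0: need L[0]=7 = 7; D[0]=7 ok
step 1: need max(L[1]=5,C[0]=7) = 7; D[1]=5 SHORT
step 2: need max(L[2]=9,C[1]=5) = 9; D[2]=9 ok
step 3: need max(L[3]=9,C[2]=8) = 9; D[3]=9 ok
step 4: need max(L[4]=3,C[3]=5) = 5; D[4]=5 ok
step 5: need max(L[5]=5,C[4]=3) = 5; D[5]=5 ok
step 6: need C[5]=3 = 3; D[6]=3 ok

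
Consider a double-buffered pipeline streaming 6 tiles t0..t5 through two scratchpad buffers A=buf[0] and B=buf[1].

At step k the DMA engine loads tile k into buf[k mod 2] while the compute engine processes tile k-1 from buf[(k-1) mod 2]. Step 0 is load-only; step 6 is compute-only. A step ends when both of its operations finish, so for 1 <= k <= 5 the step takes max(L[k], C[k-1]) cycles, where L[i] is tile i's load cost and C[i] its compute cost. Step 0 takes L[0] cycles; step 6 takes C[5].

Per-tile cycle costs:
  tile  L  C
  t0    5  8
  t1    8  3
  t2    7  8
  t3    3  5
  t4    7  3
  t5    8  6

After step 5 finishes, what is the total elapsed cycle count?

[0] DMA t0→A (5c) ∥ CU idle ⇒ 5c, clock 5
[1] DMA t1→B (8c) ∥ CU A:t0 (8c) ⇒ 8c, clock 13
[2] DMA t2→A (7c) ∥ CU B:t1 (3c) ⇒ 7c, clock 20
[3] DMA t3→B (3c) ∥ CU A:t2 (8c) ⇒ 8c, clock 28
[4] DMA t4→A (7c) ∥ CU B:t3 (5c) ⇒ 7c, clock 35
[5] DMA t5→B (8c) ∥ CU A:t4 (3c) ⇒ 8c, clock 43
[6] DMA idle ∥ CU B:t5 (6c) ⇒ 6c, clock 49

end_cycle[5] = 43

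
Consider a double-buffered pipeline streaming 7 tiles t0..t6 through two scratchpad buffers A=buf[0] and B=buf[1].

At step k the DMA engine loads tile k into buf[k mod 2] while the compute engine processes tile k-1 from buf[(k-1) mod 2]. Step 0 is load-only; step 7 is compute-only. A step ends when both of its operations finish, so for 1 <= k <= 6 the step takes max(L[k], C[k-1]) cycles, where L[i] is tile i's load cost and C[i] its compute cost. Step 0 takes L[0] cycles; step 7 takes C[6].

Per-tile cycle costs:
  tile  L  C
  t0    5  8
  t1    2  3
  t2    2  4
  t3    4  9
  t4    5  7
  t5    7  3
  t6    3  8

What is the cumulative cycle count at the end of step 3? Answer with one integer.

end_cycle[3] = 20

  0. 5=5c; end=5; A:t0 B:-
  1. max(2,8)=8c; end=13; A:t0 B:t1
  2. max(2,3)=3c; end=16; A:t2 B:t1
  3. max(4,4)=4c; end=20; A:t2 B:t3
  4. max(5,9)=9c; end=29; A:t4 B:t3
  5. max(7,7)=7c; end=36; A:t4 B:t5
  6. max(3,3)=3c; end=39; A:t6 B:t5
  7. 8=8c; end=47; A:t6 B:t5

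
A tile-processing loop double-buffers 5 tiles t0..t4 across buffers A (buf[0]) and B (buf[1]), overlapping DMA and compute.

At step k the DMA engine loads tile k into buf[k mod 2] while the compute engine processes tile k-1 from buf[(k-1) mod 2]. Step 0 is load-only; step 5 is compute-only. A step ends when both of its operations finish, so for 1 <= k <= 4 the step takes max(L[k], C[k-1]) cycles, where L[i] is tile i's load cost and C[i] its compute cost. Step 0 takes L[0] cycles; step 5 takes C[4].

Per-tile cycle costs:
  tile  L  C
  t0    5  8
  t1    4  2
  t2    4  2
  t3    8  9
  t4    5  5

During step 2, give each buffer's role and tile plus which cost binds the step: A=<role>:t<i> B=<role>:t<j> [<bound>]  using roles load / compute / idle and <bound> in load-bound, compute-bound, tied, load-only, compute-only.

  0. 5=5c; end=5; A:t0 B:-
  1. max(4,8)=8c; end=13; A:t0 B:t1
  2. max(4,2)=4c; end=17; A:t2 B:t1
  3. max(8,2)=8c; end=25; A:t2 B:t3
  4. max(5,9)=9c; end=34; A:t4 B:t3
  5. 5=5c; end=39; A:t4 B:t3

step 2: A=load:t2 B=compute:t1 [load-bound]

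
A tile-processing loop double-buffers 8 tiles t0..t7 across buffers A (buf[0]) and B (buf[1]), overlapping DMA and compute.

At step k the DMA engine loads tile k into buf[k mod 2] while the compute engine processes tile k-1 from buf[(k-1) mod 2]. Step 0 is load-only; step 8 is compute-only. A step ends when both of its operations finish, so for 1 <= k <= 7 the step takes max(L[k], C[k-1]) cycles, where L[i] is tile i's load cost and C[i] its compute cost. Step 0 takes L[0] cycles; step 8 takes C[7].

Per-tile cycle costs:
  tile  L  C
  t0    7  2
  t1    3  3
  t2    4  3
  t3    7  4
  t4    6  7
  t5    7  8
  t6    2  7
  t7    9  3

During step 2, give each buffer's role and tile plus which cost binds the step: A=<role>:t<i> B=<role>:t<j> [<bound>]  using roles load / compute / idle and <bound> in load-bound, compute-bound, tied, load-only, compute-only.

step 0: L[0]=7 → dur=7, Σ=7 | A=load:t0 B=idle [load-only]
step 1: L[1]=3 C[0]=2 → dur=3, Σ=10 | A=compute:t0 B=load:t1 [load-bound]
step 2: L[2]=4 C[1]=3 → dur=4, Σ=14 | A=load:t2 B=compute:t1 [load-bound]
step 3: L[3]=7 C[2]=3 → dur=7, Σ=21 | A=compute:t2 B=load:t3 [load-bound]
step 4: L[4]=6 C[3]=4 → dur=6, Σ=27 | A=load:t4 B=compute:t3 [load-bound]
step 5: L[5]=7 C[4]=7 → dur=7, Σ=34 | A=compute:t4 B=load:t5 [tied]
step 6: L[6]=2 C[5]=8 → dur=8, Σ=42 | A=load:t6 B=compute:t5 [compute-bound]
step 7: L[7]=9 C[6]=7 → dur=9, Σ=51 | A=compute:t6 B=load:t7 [load-bound]
step 8: C[7]=3 → dur=3, Σ=54 | A=idle B=compute:t7 [compute-only]

step 2: A=load:t2 B=compute:t1 [load-bound]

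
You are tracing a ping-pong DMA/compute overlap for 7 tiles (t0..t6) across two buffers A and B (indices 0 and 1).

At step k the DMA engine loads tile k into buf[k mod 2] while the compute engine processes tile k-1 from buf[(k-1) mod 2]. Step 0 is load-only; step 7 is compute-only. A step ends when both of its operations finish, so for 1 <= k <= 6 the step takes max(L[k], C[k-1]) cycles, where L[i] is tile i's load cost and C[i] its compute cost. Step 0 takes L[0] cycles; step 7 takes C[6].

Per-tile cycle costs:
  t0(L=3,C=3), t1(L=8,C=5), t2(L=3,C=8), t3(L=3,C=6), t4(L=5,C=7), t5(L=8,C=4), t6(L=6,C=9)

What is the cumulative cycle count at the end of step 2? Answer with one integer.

[0] DMA t0→A (3c) ∥ CU idle ⇒ 3c, clock 3
[1] DMA t1→B (8c) ∥ CU A:t0 (3c) ⇒ 8c, clock 11
[2] DMA t2→A (3c) ∥ CU B:t1 (5c) ⇒ 5c, clock 16
[3] DMA t3→B (3c) ∥ CU A:t2 (8c) ⇒ 8c, clock 24
[4] DMA t4→A (5c) ∥ CU B:t3 (6c) ⇒ 6c, clock 30
[5] DMA t5→B (8c) ∥ CU A:t4 (7c) ⇒ 8c, clock 38
[6] DMA t6→A (6c) ∥ CU B:t5 (4c) ⇒ 6c, clock 44
[7] DMA idle ∥ CU A:t6 (9c) ⇒ 9c, clock 53

end_cycle[2] = 16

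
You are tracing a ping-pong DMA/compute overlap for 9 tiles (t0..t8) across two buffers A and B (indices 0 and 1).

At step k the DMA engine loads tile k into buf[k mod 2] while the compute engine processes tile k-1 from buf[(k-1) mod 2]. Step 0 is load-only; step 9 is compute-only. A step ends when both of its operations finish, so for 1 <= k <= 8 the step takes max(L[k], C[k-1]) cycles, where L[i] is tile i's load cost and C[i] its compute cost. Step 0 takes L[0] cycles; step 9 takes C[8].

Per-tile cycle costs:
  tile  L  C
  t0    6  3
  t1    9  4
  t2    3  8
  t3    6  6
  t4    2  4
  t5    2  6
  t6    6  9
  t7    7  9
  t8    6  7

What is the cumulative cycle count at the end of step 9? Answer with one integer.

  0. 6=6c; end=6; A:t0 B:-
  1. max(9,3)=9c; end=15; A:t0 B:t1
  2. max(3,4)=4c; end=19; A:t2 B:t1
  3. max(6,8)=8c; end=27; A:t2 B:t3
  4. max(2,6)=6c; end=33; A:t4 B:t3
  5. max(2,4)=4c; end=37; A:t4 B:t5
  6. max(6,6)=6c; end=43; A:t6 B:t5
  7. max(7,9)=9c; end=52; A:t6 B:t7
  8. max(6,9)=9c; end=61; A:t8 B:t7
  9. 7=7c; end=68; A:t8 B:t7

end_cycle[9] = 68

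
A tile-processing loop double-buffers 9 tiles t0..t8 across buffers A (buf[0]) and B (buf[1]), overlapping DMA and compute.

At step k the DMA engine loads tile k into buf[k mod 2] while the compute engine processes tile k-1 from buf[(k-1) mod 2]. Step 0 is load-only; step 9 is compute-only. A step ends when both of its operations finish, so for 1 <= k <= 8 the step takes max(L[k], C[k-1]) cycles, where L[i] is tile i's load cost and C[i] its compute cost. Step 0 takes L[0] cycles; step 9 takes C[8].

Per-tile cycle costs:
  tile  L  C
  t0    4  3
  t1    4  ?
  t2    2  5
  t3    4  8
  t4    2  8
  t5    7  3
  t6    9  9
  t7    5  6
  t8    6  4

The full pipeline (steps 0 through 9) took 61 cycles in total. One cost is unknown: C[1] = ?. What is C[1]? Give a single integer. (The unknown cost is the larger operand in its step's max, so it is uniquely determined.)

step 0 | dur = L[0]=4 = 4
step 1 | dur = max(L[1]=4, C[0]=3) = 4
step 2 | dur = max(L[2]=2, C[1]=?) = C[1]  (unknown; binding)
step 3 | dur = max(L[3]=4, C[2]=5) = 5
step 4 | dur = max(L[4]=2, C[3]=8) = 8
step 5 | dur = max(L[5]=7, C[4]=8) = 8
step 6 | dur = max(L[6]=9, C[5]=3) = 9
step 7 | dur = max(L[7]=5, C[6]=9) = 9
step 8 | dur = max(L[8]=6, C[7]=6) = 6
step 9 | dur = C[8]=4 = 4
sum of known step durations = 57
dur[2] = total - known = 61 - 57 = 4
C[1] is the binding max in step 2, so C[1] = dur[2] = 4

C[1] = 4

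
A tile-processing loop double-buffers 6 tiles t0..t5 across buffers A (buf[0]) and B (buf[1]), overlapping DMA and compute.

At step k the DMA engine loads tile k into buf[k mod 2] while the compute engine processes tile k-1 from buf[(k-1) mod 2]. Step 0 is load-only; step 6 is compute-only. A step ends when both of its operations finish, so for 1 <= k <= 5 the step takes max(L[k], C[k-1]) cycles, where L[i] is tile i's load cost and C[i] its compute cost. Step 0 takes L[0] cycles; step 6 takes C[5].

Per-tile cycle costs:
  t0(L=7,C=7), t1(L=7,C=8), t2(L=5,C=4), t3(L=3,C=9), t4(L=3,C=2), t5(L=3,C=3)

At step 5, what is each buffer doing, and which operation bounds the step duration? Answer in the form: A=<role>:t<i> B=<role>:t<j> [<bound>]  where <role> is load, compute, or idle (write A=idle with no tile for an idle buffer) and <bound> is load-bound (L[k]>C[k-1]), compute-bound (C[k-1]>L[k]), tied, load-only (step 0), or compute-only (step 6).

step 0: L[0]=7 → dur=7, Σ=7 | A=load:t0 B=idle [load-only]
step 1: L[1]=7 C[0]=7 → dur=7, Σ=14 | A=compute:t0 B=load:t1 [tied]
step 2: L[2]=5 C[1]=8 → dur=8, Σ=22 | A=load:t2 B=compute:t1 [compute-bound]
step 3: L[3]=3 C[2]=4 → dur=4, Σ=26 | A=compute:t2 B=load:t3 [compute-bound]
step 4: L[4]=3 C[3]=9 → dur=9, Σ=35 | A=load:t4 B=compute:t3 [compute-bound]
step 5: L[5]=3 C[4]=2 → dur=3, Σ=38 | A=compute:t4 B=load:t5 [load-bound]
step 6: C[5]=3 → dur=3, Σ=41 | A=idle B=compute:t5 [compute-only]

step 5: A=compute:t4 B=load:t5 [load-bound]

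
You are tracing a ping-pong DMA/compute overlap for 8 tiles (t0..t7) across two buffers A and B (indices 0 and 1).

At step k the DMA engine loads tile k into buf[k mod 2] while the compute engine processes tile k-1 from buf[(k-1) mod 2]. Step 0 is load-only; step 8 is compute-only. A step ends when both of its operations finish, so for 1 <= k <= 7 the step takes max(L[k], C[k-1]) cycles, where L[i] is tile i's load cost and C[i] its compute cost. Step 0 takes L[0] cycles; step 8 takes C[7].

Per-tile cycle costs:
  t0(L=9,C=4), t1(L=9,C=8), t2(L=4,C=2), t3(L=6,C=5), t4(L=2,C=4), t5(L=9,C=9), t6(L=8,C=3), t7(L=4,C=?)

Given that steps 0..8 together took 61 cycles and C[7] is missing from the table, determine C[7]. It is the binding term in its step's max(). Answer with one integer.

C[7] = 2

step 0: dur = L[0]=9 = 9
step 1: dur = max(L[1]=9, C[0]=4) = 9
step 2: dur = max(L[2]=4, C[1]=8) = 8
step 3: dur = max(L[3]=6, C[2]=2) = 6
step 4: dur = max(L[4]=2, C[3]=5) = 5
step 5: dur = max(L[5]=9, C[4]=4) = 9
step 6: dur = max(L[6]=8, C[5]=9) = 9
step 7: dur = max(L[7]=4, C[6]=3) = 4
step 8: dur = C[7]=? = C[7]  (unknown; binding)
sum of known step durations = 59
dur[8] = total - known = 61 - 59 = 2
C[7] is the binding max in step 8, so C[7] = dur[8] = 2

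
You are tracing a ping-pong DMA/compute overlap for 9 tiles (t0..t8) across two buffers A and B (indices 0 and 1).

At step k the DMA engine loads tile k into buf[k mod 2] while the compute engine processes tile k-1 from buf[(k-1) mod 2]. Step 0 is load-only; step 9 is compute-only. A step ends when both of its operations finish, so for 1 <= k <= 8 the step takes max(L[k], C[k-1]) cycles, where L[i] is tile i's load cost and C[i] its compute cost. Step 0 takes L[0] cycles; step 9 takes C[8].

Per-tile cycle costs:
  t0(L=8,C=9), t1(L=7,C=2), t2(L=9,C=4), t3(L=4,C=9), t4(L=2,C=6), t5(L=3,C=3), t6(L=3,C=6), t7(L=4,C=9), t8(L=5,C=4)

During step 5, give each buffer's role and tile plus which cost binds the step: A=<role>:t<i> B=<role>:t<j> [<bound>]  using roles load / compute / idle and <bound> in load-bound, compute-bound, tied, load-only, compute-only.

step 5: A=compute:t4 B=load:t5 [compute-bound]

step 0: L[0]=8 → dur=8, Σ=8 | A=load:t0 B=idle [load-only]
step 1: L[1]=7 C[0]=9 → dur=9, Σ=17 | A=compute:t0 B=load:t1 [compute-bound]
step 2: L[2]=9 C[1]=2 → dur=9, Σ=26 | A=load:t2 B=compute:t1 [load-bound]
step 3: L[3]=4 C[2]=4 → dur=4, Σ=30 | A=compute:t2 B=load:t3 [tied]
step 4: L[4]=2 C[3]=9 → dur=9, Σ=39 | A=load:t4 B=compute:t3 [compute-bound]
step 5: L[5]=3 C[4]=6 → dur=6, Σ=45 | A=compute:t4 B=load:t5 [compute-bound]
step 6: L[6]=3 C[5]=3 → dur=3, Σ=48 | A=load:t6 B=compute:t5 [tied]
step 7: L[7]=4 C[6]=6 → dur=6, Σ=54 | A=compute:t6 B=load:t7 [compute-bound]
step 8: L[8]=5 C[7]=9 → dur=9, Σ=63 | A=load:t8 B=compute:t7 [compute-bound]
step 9: C[8]=4 → dur=4, Σ=67 | A=compute:t8 B=idle [compute-only]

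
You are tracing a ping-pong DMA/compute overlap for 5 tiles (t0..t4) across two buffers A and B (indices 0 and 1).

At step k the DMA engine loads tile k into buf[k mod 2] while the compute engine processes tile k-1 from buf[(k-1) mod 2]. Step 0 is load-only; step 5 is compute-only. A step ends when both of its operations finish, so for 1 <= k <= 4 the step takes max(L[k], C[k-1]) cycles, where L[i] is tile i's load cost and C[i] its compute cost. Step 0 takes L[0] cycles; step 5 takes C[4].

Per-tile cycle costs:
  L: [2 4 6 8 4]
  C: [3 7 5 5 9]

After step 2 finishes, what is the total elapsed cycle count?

end_cycle[2] = 13

[0] DMA t0→A (2c) ∥ CU idle ⇒ 2c, clock 2
[1] DMA t1→B (4c) ∥ CU A:t0 (3c) ⇒ 4c, clock 6
[2] DMA t2→A (6c) ∥ CU B:t1 (7c) ⇒ 7c, clock 13
[3] DMA t3→B (8c) ∥ CU A:t2 (5c) ⇒ 8c, clock 21
[4] DMA t4→A (4c) ∥ CU B:t3 (5c) ⇒ 5c, clock 26
[5] DMA idle ∥ CU A:t4 (9c) ⇒ 9c, clock 35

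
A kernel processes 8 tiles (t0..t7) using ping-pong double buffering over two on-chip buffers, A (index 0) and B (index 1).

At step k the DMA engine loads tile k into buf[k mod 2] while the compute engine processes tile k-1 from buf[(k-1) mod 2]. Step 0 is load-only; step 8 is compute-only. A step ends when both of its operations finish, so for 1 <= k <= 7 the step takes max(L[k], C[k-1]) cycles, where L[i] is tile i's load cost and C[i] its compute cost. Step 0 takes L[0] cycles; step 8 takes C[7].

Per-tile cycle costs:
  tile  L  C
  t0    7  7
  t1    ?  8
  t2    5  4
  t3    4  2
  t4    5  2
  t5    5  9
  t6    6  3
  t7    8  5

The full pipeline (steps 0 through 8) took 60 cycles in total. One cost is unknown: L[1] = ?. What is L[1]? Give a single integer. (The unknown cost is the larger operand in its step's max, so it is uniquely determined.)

L[1] = 9

step 0 | dur = L[0]=7 = 7
step 1 | dur = max(L[1]=?, C[0]=7) = L[1]  (unknown; binding)
step 2 | dur = max(L[2]=5, C[1]=8) = 8
step 3 | dur = max(L[3]=4, C[2]=4) = 4
step 4 | dur = max(L[4]=5, C[3]=2) = 5
step 5 | dur = max(L[5]=5, C[4]=2) = 5
step 6 | dur = max(L[6]=6, C[5]=9) = 9
step 7 | dur = max(L[7]=8, C[6]=3) = 8
step 8 | dur = C[7]=5 = 5
sum of known step durations = 51
dur[1] = total - known = 60 - 51 = 9
L[1] is the binding max in step 1, so L[1] = dur[1] = 9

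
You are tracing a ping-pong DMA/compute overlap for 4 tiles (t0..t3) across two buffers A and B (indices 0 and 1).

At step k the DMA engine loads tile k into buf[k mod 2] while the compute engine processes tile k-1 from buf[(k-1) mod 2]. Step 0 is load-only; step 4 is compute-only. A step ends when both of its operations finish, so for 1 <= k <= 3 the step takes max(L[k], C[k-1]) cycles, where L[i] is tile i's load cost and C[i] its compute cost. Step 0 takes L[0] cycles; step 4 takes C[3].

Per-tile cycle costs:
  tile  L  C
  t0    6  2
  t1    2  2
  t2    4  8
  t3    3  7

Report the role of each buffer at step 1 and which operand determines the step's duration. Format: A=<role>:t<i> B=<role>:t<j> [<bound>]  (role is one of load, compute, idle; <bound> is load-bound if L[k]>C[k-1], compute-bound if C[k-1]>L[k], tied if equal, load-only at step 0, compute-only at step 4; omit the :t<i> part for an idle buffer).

step 1: A=compute:t0 B=load:t1 [tied]

k=0 load=t0/6c comp=- wait=6 total=6
k=1 load=t1/2c comp=t0/2c wait=2 total=8
k=2 load=t2/4c comp=t1/2c wait=4 total=12
k=3 load=t3/3c comp=t2/8c wait=8 total=20
k=4 load=- comp=t3/7c wait=7 total=27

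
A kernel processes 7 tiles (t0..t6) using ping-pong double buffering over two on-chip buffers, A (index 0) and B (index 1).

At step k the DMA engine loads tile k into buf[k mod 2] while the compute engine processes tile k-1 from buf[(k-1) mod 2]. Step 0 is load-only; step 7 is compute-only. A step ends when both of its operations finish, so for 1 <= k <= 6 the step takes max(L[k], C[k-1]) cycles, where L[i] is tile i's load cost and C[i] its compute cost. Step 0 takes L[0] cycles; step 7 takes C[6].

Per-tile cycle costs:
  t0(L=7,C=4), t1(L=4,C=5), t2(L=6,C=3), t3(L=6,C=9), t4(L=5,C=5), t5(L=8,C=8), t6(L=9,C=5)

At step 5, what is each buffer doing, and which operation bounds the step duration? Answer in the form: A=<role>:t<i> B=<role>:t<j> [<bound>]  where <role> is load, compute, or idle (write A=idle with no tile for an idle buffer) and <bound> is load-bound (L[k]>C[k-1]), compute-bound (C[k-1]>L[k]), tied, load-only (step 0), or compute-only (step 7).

  0. 7=7c; end=7; A:t0 B:-
  1. max(4,4)=4c; end=11; A:t0 B:t1
  2. max(6,5)=6c; end=17; A:t2 B:t1
  3. max(6,3)=6c; end=23; A:t2 B:t3
  4. max(5,9)=9c; end=32; A:t4 B:t3
  5. max(8,5)=8c; end=40; A:t4 B:t5
  6. max(9,8)=9c; end=49; A:t6 B:t5
  7. 5=5c; end=54; A:t6 B:t5

step 5: A=compute:t4 B=load:t5 [load-bound]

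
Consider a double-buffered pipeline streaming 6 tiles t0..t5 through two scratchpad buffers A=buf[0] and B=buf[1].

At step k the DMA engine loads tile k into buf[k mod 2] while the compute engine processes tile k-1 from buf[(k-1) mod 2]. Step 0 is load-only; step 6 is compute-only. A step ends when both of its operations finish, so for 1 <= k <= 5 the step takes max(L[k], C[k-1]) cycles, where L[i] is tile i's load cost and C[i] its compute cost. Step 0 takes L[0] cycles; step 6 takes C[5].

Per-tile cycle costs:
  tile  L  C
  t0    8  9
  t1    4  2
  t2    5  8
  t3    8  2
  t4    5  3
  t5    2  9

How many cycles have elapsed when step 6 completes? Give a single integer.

  0. 8=8c; end=8; A:t0 B:-
  1. max(4,9)=9c; end=17; A:t0 B:t1
  2. max(5,2)=5c; end=22; A:t2 B:t1
  3. max(8,8)=8c; end=30; A:t2 B:t3
  4. max(5,2)=5c; end=35; A:t4 B:t3
  5. max(2,3)=3c; end=38; A:t4 B:t5
  6. 9=9c; end=47; A:t4 B:t5

end_cycle[6] = 47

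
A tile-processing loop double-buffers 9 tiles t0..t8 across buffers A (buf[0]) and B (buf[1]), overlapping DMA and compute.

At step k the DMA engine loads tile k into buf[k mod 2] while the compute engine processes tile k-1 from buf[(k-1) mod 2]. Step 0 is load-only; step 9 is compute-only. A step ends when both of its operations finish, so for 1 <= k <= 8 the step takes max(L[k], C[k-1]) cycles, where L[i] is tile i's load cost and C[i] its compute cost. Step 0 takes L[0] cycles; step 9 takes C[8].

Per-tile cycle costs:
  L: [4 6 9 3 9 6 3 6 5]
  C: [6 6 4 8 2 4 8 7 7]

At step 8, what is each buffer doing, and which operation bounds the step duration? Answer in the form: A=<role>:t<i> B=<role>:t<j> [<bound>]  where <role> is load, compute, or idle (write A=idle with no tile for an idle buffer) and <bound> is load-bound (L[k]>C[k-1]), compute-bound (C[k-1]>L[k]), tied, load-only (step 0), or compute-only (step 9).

step 0: L[0]=4 → dur=4, Σ=4 | A=load:t0 B=idle [load-only]
step 1: L[1]=6 C[0]=6 → dur=6, Σ=10 | A=compute:t0 B=load:t1 [tied]
step 2: L[2]=9 C[1]=6 → dur=9, Σ=19 | A=load:t2 B=compute:t1 [load-bound]
step 3: L[3]=3 C[2]=4 → dur=4, Σ=23 | A=compute:t2 B=load:t3 [compute-bound]
step 4: L[4]=9 C[3]=8 → dur=9, Σ=32 | A=load:t4 B=compute:t3 [load-bound]
step 5: L[5]=6 C[4]=2 → dur=6, Σ=38 | A=compute:t4 B=load:t5 [load-bound]
step 6: L[6]=3 C[5]=4 → dur=4, Σ=42 | A=load:t6 B=compute:t5 [compute-bound]
step 7: L[7]=6 C[6]=8 → dur=8, Σ=50 | A=compute:t6 B=load:t7 [compute-bound]
step 8: L[8]=5 C[7]=7 → dur=7, Σ=57 | A=load:t8 B=compute:t7 [compute-bound]
step 9: C[8]=7 → dur=7, Σ=64 | A=compute:t8 B=idle [compute-only]

step 8: A=load:t8 B=compute:t7 [compute-bound]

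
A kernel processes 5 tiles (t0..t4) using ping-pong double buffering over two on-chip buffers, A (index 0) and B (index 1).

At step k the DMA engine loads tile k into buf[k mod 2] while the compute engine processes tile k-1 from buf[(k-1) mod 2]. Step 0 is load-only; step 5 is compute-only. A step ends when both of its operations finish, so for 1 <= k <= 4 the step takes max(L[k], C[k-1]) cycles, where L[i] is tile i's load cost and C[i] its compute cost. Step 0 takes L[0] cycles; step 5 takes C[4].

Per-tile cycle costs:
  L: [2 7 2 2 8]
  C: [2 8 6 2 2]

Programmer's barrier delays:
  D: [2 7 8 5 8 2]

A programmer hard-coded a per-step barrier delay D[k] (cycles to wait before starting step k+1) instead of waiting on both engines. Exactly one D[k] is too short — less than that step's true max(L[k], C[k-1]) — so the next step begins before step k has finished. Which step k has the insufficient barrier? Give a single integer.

k=0 barrier L[0]=2→2c, D[0]=2 ok
k=1 barrier max(L[1]=7,C[0]=2)→7c, D[1]=7 ok
k=2 barrier max(L[2]=2,C[1]=8)→8c, D[2]=8 ok
k=3 barrier max(L[3]=2,C[2]=6)→6c, D[3]=5 SHORT
k=4 barrier max(L[4]=8,C[3]=2)→8c, D[4]=8 ok
k=5 barrier C[4]=2→2c, D[5]=2 ok

hazard at step 3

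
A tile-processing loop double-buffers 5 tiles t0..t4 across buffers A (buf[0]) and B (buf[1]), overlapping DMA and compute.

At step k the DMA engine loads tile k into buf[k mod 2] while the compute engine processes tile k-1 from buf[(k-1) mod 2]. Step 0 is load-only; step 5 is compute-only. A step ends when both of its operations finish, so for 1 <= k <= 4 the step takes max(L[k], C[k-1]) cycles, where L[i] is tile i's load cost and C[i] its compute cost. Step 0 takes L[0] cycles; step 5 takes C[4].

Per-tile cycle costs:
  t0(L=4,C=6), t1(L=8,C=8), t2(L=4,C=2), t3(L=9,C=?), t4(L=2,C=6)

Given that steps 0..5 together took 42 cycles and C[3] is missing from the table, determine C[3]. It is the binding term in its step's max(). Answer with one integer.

step 0 | dur = L[0]=4 = 4
step 1 | dur = max(L[1]=8, C[0]=6) = 8
step 2 | dur = max(L[2]=4, C[1]=8) = 8
step 3 | dur = max(L[3]=9, C[2]=2) = 9
step 4 | dur = max(L[4]=2, C[3]=?) = C[3]  (unknown; binding)
step 5 | dur = C[4]=6 = 6
sum of known step durations = 35
dur[4] = total - known = 42 - 35 = 7
C[3] is the binding max in step 4, so C[3] = dur[4] = 7

C[3] = 7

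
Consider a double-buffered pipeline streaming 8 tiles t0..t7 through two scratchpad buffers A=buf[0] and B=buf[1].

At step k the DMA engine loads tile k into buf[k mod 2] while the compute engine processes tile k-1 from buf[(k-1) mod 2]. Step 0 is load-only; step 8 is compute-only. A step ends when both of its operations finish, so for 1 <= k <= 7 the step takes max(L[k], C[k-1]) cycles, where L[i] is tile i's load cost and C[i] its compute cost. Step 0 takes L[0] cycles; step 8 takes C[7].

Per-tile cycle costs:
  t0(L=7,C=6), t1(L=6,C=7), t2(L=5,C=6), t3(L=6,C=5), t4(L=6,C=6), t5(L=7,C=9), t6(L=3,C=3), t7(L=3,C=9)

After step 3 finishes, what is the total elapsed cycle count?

k=0 load=t0/7c comp=- wait=7 total=7
k=1 load=t1/6c comp=t0/6c wait=6 total=13
k=2 load=t2/5c comp=t1/7c wait=7 total=20
k=3 load=t3/6c comp=t2/6c wait=6 total=26
k=4 load=t4/6c comp=t3/5c wait=6 total=32
k=5 load=t5/7c comp=t4/6c wait=7 total=39
k=6 load=t6/3c comp=t5/9c wait=9 total=48
k=7 load=t7/3c comp=t6/3c wait=3 total=51
k=8 load=- comp=t7/9c wait=9 total=60

end_cycle[3] = 26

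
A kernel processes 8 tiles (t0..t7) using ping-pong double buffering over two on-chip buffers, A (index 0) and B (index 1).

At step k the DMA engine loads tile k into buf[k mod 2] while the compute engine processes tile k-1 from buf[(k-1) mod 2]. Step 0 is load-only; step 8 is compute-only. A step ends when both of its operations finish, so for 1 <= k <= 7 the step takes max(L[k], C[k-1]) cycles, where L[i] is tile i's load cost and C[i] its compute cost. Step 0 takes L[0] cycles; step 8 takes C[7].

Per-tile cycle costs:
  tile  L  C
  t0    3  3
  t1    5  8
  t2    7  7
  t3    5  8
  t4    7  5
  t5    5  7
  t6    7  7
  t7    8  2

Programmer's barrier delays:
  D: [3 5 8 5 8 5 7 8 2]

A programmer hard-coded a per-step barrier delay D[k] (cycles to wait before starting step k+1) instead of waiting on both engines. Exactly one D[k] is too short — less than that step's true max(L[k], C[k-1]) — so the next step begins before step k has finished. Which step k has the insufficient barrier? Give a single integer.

[0] required=L[0]=3=3 vs D=3 ok
[1] required=max(L[1]=5,C[0]=3)=5 vs D=5 ok
[2] required=max(L[2]=7,C[1]=8)=8 vs D=8 ok
[3] required=max(L[3]=5,C[2]=7)=7 vs D=5 SHORT
[4] required=max(L[4]=7,C[3]=8)=8 vs D=8 ok
[5] required=max(L[5]=5,C[4]=5)=5 vs D=5 ok
[6] required=max(L[6]=7,C[5]=7)=7 vs D=7 ok
[7] required=max(L[7]=8,C[6]=7)=8 vs D=8 ok
[8] required=C[7]=2=2 vs D=2 ok

hazard at step 3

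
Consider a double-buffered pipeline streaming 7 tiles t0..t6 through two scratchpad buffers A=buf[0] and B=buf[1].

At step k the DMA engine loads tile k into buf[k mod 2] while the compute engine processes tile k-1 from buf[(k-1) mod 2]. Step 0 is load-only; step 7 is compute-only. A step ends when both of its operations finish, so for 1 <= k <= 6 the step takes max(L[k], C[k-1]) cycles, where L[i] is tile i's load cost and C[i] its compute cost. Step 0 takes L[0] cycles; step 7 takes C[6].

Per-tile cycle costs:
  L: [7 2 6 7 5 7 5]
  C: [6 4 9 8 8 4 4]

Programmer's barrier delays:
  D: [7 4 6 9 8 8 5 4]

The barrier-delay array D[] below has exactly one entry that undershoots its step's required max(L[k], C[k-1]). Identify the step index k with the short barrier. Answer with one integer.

hazard at step 1

[0] required=L[0]=7=7 vs D=7 ok
[1] required=max(L[1]=2,C[0]=6)=6 vs D=4 SHORT
[2] required=max(L[2]=6,C[1]=4)=6 vs D=6 ok
[3] required=max(L[3]=7,C[2]=9)=9 vs D=9 ok
[4] required=max(L[4]=5,C[3]=8)=8 vs D=8 ok
[5] required=max(L[5]=7,C[4]=8)=8 vs D=8 ok
[6] required=max(L[6]=5,C[5]=4)=5 vs D=5 ok
[7] required=C[6]=4=4 vs D=4 ok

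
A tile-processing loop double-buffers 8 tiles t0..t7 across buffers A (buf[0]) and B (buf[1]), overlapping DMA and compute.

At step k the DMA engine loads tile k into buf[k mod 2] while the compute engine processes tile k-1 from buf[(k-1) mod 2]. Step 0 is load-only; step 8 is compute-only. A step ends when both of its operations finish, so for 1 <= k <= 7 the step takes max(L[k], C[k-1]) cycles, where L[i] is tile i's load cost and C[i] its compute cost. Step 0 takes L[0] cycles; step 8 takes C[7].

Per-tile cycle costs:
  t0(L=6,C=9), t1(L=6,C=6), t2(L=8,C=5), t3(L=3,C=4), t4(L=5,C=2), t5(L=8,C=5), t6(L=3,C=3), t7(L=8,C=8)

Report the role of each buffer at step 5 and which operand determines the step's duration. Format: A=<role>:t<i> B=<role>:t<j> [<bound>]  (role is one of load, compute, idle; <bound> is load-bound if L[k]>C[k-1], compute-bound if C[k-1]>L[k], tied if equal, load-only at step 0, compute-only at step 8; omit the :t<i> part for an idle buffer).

step 5: A=compute:t4 B=load:t5 [load-bound]

  0. 6=6c; end=6; A:t0 B:-
  1. max(6,9)=9c; end=15; A:t0 B:t1
  2. max(8,6)=8c; end=23; A:t2 B:t1
  3. max(3,5)=5c; end=28; A:t2 B:t3
  4. max(5,4)=5c; end=33; A:t4 B:t3
  5. max(8,2)=8c; end=41; A:t4 B:t5
  6. max(3,5)=5c; end=46; A:t6 B:t5
  7. max(8,3)=8c; end=54; A:t6 B:t7
  8. 8=8c; end=62; A:t6 B:t7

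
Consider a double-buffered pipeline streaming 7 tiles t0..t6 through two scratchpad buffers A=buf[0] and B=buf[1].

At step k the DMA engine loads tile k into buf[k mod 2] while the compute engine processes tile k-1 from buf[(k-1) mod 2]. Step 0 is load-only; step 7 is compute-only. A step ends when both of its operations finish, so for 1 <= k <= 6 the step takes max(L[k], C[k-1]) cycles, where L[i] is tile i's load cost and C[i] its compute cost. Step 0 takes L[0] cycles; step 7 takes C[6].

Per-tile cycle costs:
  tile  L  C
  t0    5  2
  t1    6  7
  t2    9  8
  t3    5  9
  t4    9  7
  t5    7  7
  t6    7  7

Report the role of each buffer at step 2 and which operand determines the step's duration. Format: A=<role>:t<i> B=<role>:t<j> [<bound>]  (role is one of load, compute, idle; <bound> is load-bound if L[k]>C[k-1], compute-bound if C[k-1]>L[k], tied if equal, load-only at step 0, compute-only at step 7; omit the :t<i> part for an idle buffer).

step 2: A=load:t2 B=compute:t1 [load-bound]

  0. 5=5c; end=5; A:t0 B:-
  1. max(6,2)=6c; end=11; A:t0 B:t1
  2. max(9,7)=9c; end=20; A:t2 B:t1
  3. max(5,8)=8c; end=28; A:t2 B:t3
  4. max(9,9)=9c; end=37; A:t4 B:t3
  5. max(7,7)=7c; end=44; A:t4 B:t5
  6. max(7,7)=7c; end=51; A:t6 B:t5
  7. 7=7c; end=58; A:t6 B:t5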